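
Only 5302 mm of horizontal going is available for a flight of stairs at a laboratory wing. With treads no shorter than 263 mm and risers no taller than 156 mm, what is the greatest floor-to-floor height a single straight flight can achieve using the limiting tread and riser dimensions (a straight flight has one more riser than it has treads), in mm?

3276 mm

5302 / 263 = 20.16, so 20 treads fit.
Risers = treads + 1 = 21.
Maximum height = 21 × 156 = 3276 mm.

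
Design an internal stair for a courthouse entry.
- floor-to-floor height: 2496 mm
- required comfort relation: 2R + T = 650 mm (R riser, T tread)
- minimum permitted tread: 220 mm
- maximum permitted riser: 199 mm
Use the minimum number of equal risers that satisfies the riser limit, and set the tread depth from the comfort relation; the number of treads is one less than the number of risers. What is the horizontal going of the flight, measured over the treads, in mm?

2496 / 199 = 12.54, so 13 risers are needed.
R = 2496 ÷ 13 = 192 mm.
From 2R + T = 650: T = 650 − 384 = 266 mm.
Treads = 13 − 1 = 12; going = 12 × 266 = 3192 mm.

3192 mm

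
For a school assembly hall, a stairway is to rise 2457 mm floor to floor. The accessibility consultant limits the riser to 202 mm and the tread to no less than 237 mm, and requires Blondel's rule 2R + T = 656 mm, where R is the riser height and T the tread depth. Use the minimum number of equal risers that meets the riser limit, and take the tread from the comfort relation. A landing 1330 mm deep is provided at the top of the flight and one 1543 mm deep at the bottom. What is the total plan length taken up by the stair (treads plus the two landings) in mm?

2457 / 202 = 12.16, so 13 risers are needed.
R = 2457 ÷ 13 = 189 mm.
From 2R + T = 656: T = 656 − 378 = 278 mm.
13 risers give 12 treads; going = 12 × 278 = 3336 mm.
Add landings: 3336 + 1330 + 1543 = 6209 mm.

6209 mm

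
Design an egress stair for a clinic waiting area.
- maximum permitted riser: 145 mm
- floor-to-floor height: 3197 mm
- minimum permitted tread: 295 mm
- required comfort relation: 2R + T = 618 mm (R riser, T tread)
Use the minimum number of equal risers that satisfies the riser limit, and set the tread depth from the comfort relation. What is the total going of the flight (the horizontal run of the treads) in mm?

7480 mm

3197 / 145 = 22.048 → round up to 23 risers.
R = 3197 ÷ 23 = 139 mm.
From 2R + T = 618: T = 618 − 278 = 340 mm.
23 risers give 22 treads; going = 22 × 340 = 7480 mm.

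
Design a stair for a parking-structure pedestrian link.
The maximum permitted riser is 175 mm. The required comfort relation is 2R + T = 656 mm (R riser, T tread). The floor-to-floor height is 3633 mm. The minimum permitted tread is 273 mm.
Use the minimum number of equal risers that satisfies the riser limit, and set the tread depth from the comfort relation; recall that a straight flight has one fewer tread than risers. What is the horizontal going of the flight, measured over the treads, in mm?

3633 / 175 = 20.76, so 21 risers are needed.
Each riser is 3633/21 = 173 mm (≤ 175 mm).
T = 656 − 2·173 = 310 mm, which satisfies the 273 mm minimum.
21 risers give 20 treads; going = 20 × 310 = 6200 mm.

6200 mm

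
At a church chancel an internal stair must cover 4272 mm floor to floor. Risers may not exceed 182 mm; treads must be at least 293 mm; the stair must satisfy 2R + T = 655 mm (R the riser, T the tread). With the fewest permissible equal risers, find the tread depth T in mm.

4272 / 182 = 23.473 → round up to 24 risers.
Each riser is 4272/24 = 178 mm (≤ 182 mm).
T = 655 − 2·178 = 299 mm, which satisfies the 293 mm minimum.

299 mm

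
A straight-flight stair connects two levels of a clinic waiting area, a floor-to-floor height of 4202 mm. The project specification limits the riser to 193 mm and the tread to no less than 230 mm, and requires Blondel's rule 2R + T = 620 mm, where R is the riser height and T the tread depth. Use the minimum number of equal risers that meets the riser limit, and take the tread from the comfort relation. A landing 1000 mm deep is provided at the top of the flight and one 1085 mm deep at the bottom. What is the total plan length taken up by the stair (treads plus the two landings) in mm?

7083 mm

⌈4202/193⌉ = 22 risers.
R = 4202 ÷ 22 = 191 mm.
From 2R + T = 620: T = 620 − 382 = 238 mm.
22 risers give 21 treads; going = 21 × 238 = 4998 mm.
Enclosure = 4998 + 1000 + 1085 = 7083 mm.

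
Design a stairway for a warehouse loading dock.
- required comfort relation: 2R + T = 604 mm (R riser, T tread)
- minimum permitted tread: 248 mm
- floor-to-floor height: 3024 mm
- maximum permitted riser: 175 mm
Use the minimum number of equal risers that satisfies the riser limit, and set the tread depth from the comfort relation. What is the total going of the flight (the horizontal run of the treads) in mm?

At most 175 each: 3024/175 = 17.28, giving 18 risers.
R = 3024 ÷ 18 = 168 mm.
T = 604 − 2·168 = 268 mm, which satisfies the 248 mm minimum.
Treads = 18 − 1 = 17; going = 17 × 268 = 4556 mm.

4556 mm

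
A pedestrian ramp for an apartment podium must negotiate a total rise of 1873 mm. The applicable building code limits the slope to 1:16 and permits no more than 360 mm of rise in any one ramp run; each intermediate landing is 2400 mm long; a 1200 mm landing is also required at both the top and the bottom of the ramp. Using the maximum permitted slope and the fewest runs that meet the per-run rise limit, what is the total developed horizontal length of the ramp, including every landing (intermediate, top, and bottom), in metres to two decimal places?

1873 / 360 = 5.203 → round up to 6 ramp runs. That means 5 intermediate landings.
Ramp run (horizontal) at 1:16: 1873 × 16 = 29968 mm.
Intermediate landings: 5 × 2400 = 12000 mm.
Top and bottom landings: 2 × 1200 = 2400 mm.
Total = 29968 + 12000 + 2400 = 44368 mm.
= 44.37 m.

44.37 m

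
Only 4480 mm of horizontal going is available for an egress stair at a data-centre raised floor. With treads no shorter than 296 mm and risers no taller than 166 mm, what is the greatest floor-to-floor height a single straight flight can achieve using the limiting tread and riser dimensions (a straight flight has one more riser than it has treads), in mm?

4480 / 296 = 15.14, so 15 treads fit.
Risers = treads + 1 = 16.
Maximum height = 16 × 166 = 2656 mm.

2656 mm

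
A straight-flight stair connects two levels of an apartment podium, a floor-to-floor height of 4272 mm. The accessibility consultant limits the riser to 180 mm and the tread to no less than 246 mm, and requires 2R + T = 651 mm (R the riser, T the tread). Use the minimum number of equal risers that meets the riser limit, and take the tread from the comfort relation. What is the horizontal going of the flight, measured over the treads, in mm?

6785 mm

⌈4272/180⌉ = 24 risers.
Riser R = 4272 / 24 = 178 mm, within the 180 mm limit.
Tread T = 651 − 2 × 178 = 295 mm (≥ 246 mm).
Going = (24 − 1) × 295 = 6785 mm.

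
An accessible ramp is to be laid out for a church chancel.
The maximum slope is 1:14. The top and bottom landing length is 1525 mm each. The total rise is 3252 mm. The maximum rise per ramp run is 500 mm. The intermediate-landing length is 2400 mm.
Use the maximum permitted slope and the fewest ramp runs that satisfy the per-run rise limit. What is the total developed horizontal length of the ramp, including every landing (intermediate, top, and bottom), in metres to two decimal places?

62.98 m

3252 / 500 = 6.50, so 7 ramp runs are needed. That means 6 intermediate landings.
Ramp run (horizontal) at 1:14: 3252 × 14 = 45528 mm.
Intermediate landings: 6 × 2400 = 14400 mm.
Top and bottom landings: 2 × 1525 = 3050 mm.
Total = 45528 + 14400 + 3050 = 62978 mm.
= 62.98 m.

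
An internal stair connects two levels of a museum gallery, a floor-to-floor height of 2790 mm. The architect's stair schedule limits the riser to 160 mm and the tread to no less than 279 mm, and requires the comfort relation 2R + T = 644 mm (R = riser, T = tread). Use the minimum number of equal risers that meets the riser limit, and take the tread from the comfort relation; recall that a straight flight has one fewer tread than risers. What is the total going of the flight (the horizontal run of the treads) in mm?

2790 / 160 = 17.438 → round up to 18 risers.
Riser R = 2790 / 18 = 155 mm, within the 160 mm limit.
From 2R + T = 644: T = 644 − 310 = 334 mm.
18 risers give 17 treads; going = 17 × 334 = 5678 mm.

5678 mm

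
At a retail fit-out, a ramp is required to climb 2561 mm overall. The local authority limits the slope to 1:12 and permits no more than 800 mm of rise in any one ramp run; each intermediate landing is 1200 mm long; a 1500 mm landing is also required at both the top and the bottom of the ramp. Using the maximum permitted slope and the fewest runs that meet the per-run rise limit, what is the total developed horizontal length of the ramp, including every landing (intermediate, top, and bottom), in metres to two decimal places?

2561 / 800 = 3.20, so 4 ramp runs are needed. That means 3 intermediate landings.
Ramp run (horizontal) at 1:12: 2561 × 12 = 30732 mm.
Intermediate landings: 3 × 1200 = 3600 mm.
Top and bottom landings: 2 × 1500 = 3000 mm.
Total = 30732 + 3600 + 3000 = 37332 mm.
= 37.33 m.

37.33 m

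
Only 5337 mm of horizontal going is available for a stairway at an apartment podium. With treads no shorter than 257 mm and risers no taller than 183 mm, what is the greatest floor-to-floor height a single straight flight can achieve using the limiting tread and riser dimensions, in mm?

3843 mm

Treads that fit: ⌊5337 / 257⌋ = 20.
Risers = treads + 1 = 21.
Maximum height = 21 × 183 = 3843 mm.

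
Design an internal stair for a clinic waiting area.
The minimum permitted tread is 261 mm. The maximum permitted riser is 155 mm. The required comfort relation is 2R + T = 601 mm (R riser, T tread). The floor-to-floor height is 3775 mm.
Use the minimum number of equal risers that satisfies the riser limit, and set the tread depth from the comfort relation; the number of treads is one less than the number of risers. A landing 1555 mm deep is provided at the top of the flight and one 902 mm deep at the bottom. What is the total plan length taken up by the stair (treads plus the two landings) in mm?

9633 mm

3775 / 155 = 24.35, so 25 risers are needed.
R = 3775 ÷ 25 = 151 mm.
Tread T = 601 − 2 × 151 = 299 mm (≥ 261 mm).
Treads = 25 − 1 = 24; going = 24 × 299 = 7176 mm.
Add landings: 7176 + 1555 + 902 = 9633 mm.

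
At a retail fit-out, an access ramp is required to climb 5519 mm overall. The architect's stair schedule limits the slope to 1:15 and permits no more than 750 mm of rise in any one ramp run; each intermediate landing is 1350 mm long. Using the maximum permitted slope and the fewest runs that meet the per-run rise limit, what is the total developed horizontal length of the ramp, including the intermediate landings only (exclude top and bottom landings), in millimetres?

92235 mm

5519 / 750 = 7.359 → round up to 8 ramp runs. That means 7 intermediate landings.
Ramp run (horizontal) at 1:15: 5519 × 15 = 82785 mm.
Intermediate landings: 7 × 1350 = 9450 mm.
Total developed length = 82785 + 9450 = 92235 mm.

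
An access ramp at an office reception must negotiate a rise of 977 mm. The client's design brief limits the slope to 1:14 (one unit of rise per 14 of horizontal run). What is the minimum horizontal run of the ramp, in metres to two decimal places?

13.68 m

At 1:14 the run is 14 × 977 = 13678 mm.
13678 mm = 13.68 m.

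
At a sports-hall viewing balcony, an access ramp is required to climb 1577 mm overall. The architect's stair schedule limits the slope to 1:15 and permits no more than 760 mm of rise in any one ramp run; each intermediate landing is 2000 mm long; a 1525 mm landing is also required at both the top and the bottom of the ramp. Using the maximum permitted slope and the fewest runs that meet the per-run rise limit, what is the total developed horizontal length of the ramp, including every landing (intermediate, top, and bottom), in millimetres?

⌈1577/760⌉ = 3 ramp runs. That means 2 intermediate landings.
Ramp run (horizontal) at 1:15: 1577 × 15 = 23655 mm.
2 intermediate landings contribute 2 × 2000 = 4000 mm.
Top and bottom landings: 2 × 1525 = 3050 mm.
Total = 23655 + 4000 + 3050 = 30705 mm.

30705 mm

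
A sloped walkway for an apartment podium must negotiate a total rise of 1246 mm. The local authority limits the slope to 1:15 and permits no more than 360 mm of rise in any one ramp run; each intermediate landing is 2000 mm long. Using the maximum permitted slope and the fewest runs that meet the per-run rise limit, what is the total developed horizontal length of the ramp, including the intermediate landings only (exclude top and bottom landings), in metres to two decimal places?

24.69 m

At most 360 each: 1246/360 = 3.46, giving 4 ramp runs. That means 3 intermediate landings.
Ramp run (horizontal) at 1:15: 1246 × 15 = 18690 mm.
3 intermediate landings contribute 3 × 2000 = 6000 mm.
Total developed length = 18690 + 6000 = 24690 mm.
= 24.69 m.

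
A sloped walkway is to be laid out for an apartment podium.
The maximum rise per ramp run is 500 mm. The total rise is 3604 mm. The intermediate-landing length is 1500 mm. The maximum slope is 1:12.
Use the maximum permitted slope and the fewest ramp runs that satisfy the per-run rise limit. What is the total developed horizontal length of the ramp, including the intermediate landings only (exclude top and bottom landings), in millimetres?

3604 / 500 = 7.21, so 8 ramp runs are needed. That means 7 intermediate landings.
Ramp run (horizontal) at 1:12: 3604 × 12 = 43248 mm.
Intermediate landings: 7 × 1500 = 10500 mm.
Developed length = 43248 + 10500 = 53748 mm.

53748 mm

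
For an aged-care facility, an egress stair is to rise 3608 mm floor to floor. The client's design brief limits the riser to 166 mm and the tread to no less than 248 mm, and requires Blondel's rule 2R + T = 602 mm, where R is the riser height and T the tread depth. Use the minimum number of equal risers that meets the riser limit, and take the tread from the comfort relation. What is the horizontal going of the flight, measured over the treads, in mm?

At most 166 each: 3608/166 = 21.73, giving 22 risers.
Riser R = 3608 / 22 = 164 mm, within the 166 mm limit.
From 2R + T = 602: T = 602 − 328 = 274 mm.
Treads = 22 − 1 = 21; going = 21 × 274 = 5754 mm.

5754 mm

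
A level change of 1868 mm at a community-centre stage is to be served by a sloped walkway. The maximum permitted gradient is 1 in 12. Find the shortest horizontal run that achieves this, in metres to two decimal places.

22.42 m

Run = rise × 12 = 1868 × 12 = 22416 mm.
22416 mm = 22.42 m.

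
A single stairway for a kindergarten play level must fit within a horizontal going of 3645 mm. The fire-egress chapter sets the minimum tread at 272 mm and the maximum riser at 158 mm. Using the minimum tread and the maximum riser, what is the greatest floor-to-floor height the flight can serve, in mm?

Treads that fit: ⌊3645 / 272⌋ = 13.
Risers = treads + 1 = 14.
Maximum height = 14 × 158 = 2212 mm.

2212 mm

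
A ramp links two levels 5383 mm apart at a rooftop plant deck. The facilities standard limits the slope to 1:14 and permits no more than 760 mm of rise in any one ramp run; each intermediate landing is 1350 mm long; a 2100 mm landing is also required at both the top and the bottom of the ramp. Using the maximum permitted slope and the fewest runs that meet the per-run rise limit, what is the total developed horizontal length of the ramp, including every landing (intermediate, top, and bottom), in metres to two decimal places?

5383 / 760 = 7.08, so 8 ramp runs are needed. That means 7 intermediate landings.
Horizontal run for 5383 mm of rise at 1:14 is 5383 × 14 = 75362 mm.
Intermediate landings: 7 × 1350 = 9450 mm.
Top and bottom landings: 2 × 2100 = 4200 mm.
Total = 75362 + 9450 + 4200 = 89012 mm.
= 89.01 m.

89.01 m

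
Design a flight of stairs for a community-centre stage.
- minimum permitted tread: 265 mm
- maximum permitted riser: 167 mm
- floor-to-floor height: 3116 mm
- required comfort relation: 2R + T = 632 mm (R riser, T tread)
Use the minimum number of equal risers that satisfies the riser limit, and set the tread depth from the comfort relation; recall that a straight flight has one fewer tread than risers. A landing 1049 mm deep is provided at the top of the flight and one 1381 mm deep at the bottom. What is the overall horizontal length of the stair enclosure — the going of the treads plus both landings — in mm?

7902 mm

3116 / 167 = 18.659 → round up to 19 risers.
R = 3116 ÷ 19 = 164 mm.
T = 632 − 2·164 = 304 mm, which satisfies the 265 mm minimum.
19 risers give 18 treads; going = 18 × 304 = 5472 mm.
Add landings: 5472 + 1049 + 1381 = 7902 mm.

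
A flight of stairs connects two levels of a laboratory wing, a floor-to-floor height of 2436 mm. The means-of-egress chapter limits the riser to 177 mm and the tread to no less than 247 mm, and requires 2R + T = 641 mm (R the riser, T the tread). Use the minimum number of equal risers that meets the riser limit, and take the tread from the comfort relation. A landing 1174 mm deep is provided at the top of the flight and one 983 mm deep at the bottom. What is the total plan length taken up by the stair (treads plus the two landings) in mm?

5966 mm

2436 / 177 = 13.76, so 14 risers are needed.
R = 2436 ÷ 14 = 174 mm.
Tread T = 641 − 2 × 174 = 293 mm (≥ 247 mm).
14 risers give 13 treads; going = 13 × 293 = 3809 mm.
Enclosure = 3809 + 1174 + 983 = 5966 mm.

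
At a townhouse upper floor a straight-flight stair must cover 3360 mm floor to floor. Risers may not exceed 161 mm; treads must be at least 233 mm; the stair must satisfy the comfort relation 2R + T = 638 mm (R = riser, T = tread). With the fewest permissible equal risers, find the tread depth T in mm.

318 mm

At most 161 each: 3360/161 = 20.87, giving 21 risers.
Each riser is 3360/21 = 160 mm (≤ 161 mm).
T = 638 − 2·160 = 318 mm, which satisfies the 233 mm minimum.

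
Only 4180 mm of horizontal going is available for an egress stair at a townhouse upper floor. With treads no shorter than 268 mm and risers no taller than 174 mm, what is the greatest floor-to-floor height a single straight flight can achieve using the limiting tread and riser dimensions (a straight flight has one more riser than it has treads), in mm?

2784 mm

Treads that fit: ⌊4180 / 268⌋ = 15.
Risers = treads + 1 = 16.
Maximum height = 16 × 174 = 2784 mm.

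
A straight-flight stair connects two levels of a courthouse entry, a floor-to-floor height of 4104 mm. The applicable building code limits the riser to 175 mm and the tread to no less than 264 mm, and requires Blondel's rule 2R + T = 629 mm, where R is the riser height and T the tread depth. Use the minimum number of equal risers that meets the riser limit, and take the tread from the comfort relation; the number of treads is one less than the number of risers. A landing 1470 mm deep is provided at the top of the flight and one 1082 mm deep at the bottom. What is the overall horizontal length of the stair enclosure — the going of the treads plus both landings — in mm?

4104 / 175 = 23.45, so 24 risers are needed.
Riser R = 4104 / 24 = 171 mm, within the 175 mm limit.
From 2R + T = 629: T = 629 − 342 = 287 mm.
24 risers give 23 treads; going = 23 × 287 = 6601 mm.
Enclosure = 6601 + 1470 + 1082 = 9153 mm.

9153 mm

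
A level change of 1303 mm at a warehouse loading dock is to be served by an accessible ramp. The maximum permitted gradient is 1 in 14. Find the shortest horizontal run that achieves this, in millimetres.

At 1:14 the run is 14 × 1303 = 18242 mm.

18242 mm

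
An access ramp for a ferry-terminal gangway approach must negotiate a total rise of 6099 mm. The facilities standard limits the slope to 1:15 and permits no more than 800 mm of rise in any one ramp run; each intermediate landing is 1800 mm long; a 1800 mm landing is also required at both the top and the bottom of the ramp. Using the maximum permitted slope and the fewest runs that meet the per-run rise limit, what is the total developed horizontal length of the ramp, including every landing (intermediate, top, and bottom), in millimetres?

107685 mm

6099 / 800 = 7.62, so 8 ramp runs are needed. That means 7 intermediate landings.
Ramp run (horizontal) at 1:15: 6099 × 15 = 91485 mm.
Intermediate landings: 7 × 1800 = 12600 mm.
Top and bottom landings: 2 × 1800 = 3600 mm.
Total = 91485 + 12600 + 3600 = 107685 mm.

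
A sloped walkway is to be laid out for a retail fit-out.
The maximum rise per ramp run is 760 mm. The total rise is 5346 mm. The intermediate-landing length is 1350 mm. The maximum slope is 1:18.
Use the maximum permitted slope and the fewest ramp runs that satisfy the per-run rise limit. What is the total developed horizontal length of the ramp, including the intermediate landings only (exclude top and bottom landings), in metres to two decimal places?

105.68 m

5346 / 760 = 7.034 → round up to 8 ramp runs. That means 7 intermediate landings.
Ramp run (horizontal) at 1:18: 5346 × 18 = 96228 mm.
Intermediate landings: 7 × 1350 = 9450 mm.
Developed length = 96228 + 9450 = 105678 mm.
= 105.68 m.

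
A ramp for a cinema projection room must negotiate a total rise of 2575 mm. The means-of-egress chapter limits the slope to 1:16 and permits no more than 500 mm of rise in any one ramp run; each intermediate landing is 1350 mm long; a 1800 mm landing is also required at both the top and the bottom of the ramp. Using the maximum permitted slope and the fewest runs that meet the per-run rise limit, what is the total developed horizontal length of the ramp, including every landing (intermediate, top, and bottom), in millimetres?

2575 / 500 = 5.15, so 6 ramp runs are needed. That means 5 intermediate landings.
Ramp run (horizontal) at 1:16: 2575 × 16 = 41200 mm.
5 intermediate landings contribute 5 × 1350 = 6750 mm.
Top and bottom landings: 2 × 1800 = 3600 mm.
Total = 41200 + 6750 + 3600 = 51550 mm.

51550 mm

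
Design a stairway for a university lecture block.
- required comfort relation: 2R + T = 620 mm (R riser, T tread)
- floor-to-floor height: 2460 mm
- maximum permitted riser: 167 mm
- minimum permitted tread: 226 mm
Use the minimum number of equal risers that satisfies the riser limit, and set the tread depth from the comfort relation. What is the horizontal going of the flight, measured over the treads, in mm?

4088 mm

⌈2460/167⌉ = 15 risers.
Riser R = 2460 / 15 = 164 mm, within the 167 mm limit.
T = 620 − 2·164 = 292 mm, which satisfies the 226 mm minimum.
15 risers give 14 treads; going = 14 × 292 = 4088 mm.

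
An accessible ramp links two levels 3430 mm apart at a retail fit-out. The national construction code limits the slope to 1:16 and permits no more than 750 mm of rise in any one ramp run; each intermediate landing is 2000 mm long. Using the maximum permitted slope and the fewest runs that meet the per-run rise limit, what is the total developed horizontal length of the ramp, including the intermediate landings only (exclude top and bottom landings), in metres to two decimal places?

62.88 m

3430 / 750 = 4.573 → round up to 5 ramp runs. That means 4 intermediate landings.
Ramp run (horizontal) at 1:16: 3430 × 16 = 54880 mm.
Intermediate landings: 4 × 2000 = 8000 mm.
Developed length = 54880 + 8000 = 62880 mm.
= 62.88 m.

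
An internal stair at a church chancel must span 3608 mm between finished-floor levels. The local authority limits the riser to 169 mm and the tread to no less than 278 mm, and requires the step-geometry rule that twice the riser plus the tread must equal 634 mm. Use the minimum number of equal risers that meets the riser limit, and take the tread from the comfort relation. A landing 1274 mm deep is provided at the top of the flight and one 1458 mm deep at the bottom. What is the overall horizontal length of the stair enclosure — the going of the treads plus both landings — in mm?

At most 169 each: 3608/169 = 21.35, giving 22 risers.
Each riser is 3608/22 = 164 mm (≤ 169 mm).
From 2R + T = 634: T = 634 − 328 = 306 mm.
Going = (22 − 1) × 306 = 6426 mm.
Add landings: 6426 + 1274 + 1458 = 9158 mm.

9158 mm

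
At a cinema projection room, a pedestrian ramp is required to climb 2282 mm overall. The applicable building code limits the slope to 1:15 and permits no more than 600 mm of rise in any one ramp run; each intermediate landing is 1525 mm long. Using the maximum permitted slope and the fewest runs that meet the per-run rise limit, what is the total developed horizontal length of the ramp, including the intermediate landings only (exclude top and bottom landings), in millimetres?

38805 mm

2282 / 600 = 3.80, so 4 ramp runs are needed. That means 3 intermediate landings.
Ramp run (horizontal) at 1:15: 2282 × 15 = 34230 mm.
Intermediate landings: 3 × 1525 = 4575 mm.
Total developed length = 34230 + 4575 = 38805 mm.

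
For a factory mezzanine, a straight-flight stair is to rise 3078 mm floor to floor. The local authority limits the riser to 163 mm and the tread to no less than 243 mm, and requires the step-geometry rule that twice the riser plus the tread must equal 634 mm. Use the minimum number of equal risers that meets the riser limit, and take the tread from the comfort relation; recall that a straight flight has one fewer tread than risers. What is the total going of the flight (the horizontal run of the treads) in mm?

3078 / 163 = 18.88, so 19 risers are needed.
Each riser is 3078/19 = 162 mm (≤ 163 mm).
From 2R + T = 634: T = 634 − 324 = 310 mm.
Treads = 19 − 1 = 18; going = 18 × 310 = 5580 mm.

5580 mm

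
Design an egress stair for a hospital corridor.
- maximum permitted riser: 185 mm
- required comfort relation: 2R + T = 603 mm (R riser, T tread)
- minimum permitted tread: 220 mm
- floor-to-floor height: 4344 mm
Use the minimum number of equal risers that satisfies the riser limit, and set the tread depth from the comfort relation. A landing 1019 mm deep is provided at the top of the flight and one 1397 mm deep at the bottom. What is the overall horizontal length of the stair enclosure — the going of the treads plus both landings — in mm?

7959 mm

⌈4344/185⌉ = 24 risers.
Each riser is 4344/24 = 181 mm (≤ 185 mm).
Tread T = 603 − 2 × 181 = 241 mm (≥ 220 mm).
24 risers give 23 treads; going = 23 × 241 = 5543 mm.
Add landings: 5543 + 1019 + 1397 = 7959 mm.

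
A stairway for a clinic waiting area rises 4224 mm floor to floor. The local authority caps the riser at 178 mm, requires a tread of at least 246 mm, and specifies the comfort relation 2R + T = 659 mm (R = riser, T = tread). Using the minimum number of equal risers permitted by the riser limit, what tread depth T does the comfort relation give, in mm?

307 mm

⌈4224/178⌉ = 24 risers.
R = 4224 ÷ 24 = 176 mm.
T = 659 − 2·176 = 307 mm, which satisfies the 246 mm minimum.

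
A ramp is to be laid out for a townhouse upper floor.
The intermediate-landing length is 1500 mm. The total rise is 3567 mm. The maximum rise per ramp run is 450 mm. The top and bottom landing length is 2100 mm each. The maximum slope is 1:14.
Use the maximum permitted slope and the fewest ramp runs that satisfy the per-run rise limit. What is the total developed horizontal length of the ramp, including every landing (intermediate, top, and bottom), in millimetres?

64638 mm

3567 / 450 = 7.927 → round up to 8 ramp runs. That means 7 intermediate landings.
Ramp run (horizontal) at 1:14: 3567 × 14 = 49938 mm.
Intermediate landings: 7 × 1500 = 10500 mm.
Top and bottom landings: 2 × 2100 = 4200 mm.
Total = 49938 + 10500 + 4200 = 64638 mm.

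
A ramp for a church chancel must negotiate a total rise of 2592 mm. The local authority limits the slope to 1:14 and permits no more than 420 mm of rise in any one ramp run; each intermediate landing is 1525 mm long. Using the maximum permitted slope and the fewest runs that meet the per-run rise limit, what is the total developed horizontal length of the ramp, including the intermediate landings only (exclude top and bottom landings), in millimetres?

45438 mm

2592 / 420 = 6.171 → round up to 7 ramp runs. That means 6 intermediate landings.
Ramp run (horizontal) at 1:14: 2592 × 14 = 36288 mm.
6 intermediate landings contribute 6 × 1525 = 9150 mm.
Developed length = 36288 + 9150 = 45438 mm.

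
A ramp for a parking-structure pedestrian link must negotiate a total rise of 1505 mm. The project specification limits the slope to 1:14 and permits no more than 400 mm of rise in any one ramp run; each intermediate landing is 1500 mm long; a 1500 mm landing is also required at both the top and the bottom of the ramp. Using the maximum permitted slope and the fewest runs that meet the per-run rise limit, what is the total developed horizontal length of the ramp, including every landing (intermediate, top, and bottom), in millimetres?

28570 mm

1505 / 400 = 3.76, so 4 ramp runs are needed. That means 3 intermediate landings.
Ramp run (horizontal) at 1:14: 1505 × 14 = 21070 mm.
3 intermediate landings contribute 3 × 1500 = 4500 mm.
Top and bottom landings: 2 × 1500 = 3000 mm.
Total = 21070 + 4500 + 3000 = 28570 mm.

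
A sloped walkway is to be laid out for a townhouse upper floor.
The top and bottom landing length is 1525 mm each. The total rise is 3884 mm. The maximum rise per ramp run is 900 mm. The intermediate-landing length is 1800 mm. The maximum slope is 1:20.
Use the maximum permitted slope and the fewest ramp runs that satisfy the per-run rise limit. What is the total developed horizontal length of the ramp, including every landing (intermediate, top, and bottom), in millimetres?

3884 / 900 = 4.316 → round up to 5 ramp runs. That means 4 intermediate landings.
Horizontal run for 3884 mm of rise at 1:20 is 3884 × 20 = 77680 mm.
4 intermediate landings contribute 4 × 1800 = 7200 mm.
Top and bottom landings: 2 × 1525 = 3050 mm.
Total = 77680 + 7200 + 3050 = 87930 mm.

87930 mm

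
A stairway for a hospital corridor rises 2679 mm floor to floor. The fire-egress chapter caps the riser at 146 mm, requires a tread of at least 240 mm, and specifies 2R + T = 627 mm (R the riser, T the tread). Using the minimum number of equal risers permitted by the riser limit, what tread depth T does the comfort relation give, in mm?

345 mm

2679 / 146 = 18.349 → round up to 19 risers.
Each riser is 2679/19 = 141 mm (≤ 146 mm).
From 2R + T = 627: T = 627 − 282 = 345 mm.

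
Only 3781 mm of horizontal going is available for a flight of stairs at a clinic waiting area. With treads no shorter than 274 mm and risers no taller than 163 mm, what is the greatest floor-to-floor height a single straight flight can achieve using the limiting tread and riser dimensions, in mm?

Treads that fit: ⌊3781 / 274⌋ = 13.
Risers = treads + 1 = 14.
Maximum height = 14 × 163 = 2282 mm.

2282 mm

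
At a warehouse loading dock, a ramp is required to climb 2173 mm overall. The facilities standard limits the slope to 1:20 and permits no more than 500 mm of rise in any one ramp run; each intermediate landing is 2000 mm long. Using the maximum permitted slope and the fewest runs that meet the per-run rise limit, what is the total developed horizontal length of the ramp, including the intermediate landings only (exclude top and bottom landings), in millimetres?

51460 mm

2173 / 500 = 4.346 → round up to 5 ramp runs. That means 4 intermediate landings.
Horizontal run for 2173 mm of rise at 1:20 is 2173 × 20 = 43460 mm.
4 intermediate landings contribute 4 × 2000 = 8000 mm.
Developed length = 43460 + 8000 = 51460 mm.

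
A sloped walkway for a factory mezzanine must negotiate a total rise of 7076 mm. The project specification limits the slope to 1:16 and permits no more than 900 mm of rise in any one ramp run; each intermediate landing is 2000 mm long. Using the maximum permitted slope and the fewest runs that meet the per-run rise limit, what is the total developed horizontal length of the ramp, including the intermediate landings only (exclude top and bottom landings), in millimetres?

127216 mm

7076 / 900 = 7.862 → round up to 8 ramp runs. That means 7 intermediate landings.
Horizontal run for 7076 mm of rise at 1:16 is 7076 × 16 = 113216 mm.
Intermediate landings: 7 × 2000 = 14000 mm.
Developed length = 113216 + 14000 = 127216 mm.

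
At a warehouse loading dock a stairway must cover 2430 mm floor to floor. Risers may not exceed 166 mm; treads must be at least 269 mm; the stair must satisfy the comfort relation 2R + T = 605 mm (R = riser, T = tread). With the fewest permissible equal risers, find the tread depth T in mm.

281 mm

At most 166 each: 2430/166 = 14.64, giving 15 risers.
Riser R = 2430 / 15 = 162 mm, within the 166 mm limit.
From 2R + T = 605: T = 605 − 324 = 281 mm.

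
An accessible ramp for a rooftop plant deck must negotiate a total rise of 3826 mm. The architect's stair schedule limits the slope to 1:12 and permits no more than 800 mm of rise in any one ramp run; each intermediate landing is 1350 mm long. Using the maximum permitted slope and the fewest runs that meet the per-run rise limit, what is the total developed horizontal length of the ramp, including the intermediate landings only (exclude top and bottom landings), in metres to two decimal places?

⌈3826/800⌉ = 5 ramp runs. That means 4 intermediate landings.
Ramp run (horizontal) at 1:12: 3826 × 12 = 45912 mm.
Intermediate landings: 4 × 1350 = 5400 mm.
Total developed length = 45912 + 5400 = 51312 mm.
= 51.31 m.

51.31 m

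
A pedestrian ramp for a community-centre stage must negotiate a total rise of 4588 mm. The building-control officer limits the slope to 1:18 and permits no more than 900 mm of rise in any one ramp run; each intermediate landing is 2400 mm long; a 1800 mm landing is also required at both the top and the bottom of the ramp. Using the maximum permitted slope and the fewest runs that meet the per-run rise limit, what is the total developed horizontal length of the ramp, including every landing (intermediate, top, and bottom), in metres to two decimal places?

98.18 m

4588 / 900 = 5.098 → round up to 6 ramp runs. That means 5 intermediate landings.
Horizontal run for 4588 mm of rise at 1:18 is 4588 × 18 = 82584 mm.
5 intermediate landings contribute 5 × 2400 = 12000 mm.
Top and bottom landings: 2 × 1800 = 3600 mm.
Total = 82584 + 12000 + 3600 = 98184 mm.
= 98.18 m.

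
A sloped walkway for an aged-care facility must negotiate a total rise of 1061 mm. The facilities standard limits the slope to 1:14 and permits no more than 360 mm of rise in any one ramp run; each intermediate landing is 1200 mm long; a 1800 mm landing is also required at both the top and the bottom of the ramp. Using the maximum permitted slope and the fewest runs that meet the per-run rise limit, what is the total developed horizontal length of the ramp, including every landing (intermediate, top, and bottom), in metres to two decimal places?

1061 / 360 = 2.947 → round up to 3 ramp runs. That means 2 intermediate landings.
Ramp run (horizontal) at 1:14: 1061 × 14 = 14854 mm.
Intermediate landings: 2 × 1200 = 2400 mm.
Top and bottom landings: 2 × 1800 = 3600 mm.
Total = 14854 + 2400 + 3600 = 20854 mm.
= 20.85 m.

20.85 m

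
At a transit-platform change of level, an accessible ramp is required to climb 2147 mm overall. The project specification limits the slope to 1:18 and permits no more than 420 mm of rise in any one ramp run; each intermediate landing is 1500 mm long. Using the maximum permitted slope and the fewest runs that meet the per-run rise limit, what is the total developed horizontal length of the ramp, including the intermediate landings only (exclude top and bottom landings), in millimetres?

46146 mm

2147 / 420 = 5.112 → round up to 6 ramp runs. That means 5 intermediate landings.
Ramp run (horizontal) at 1:18: 2147 × 18 = 38646 mm.
5 intermediate landings contribute 5 × 1500 = 7500 mm.
Developed length = 38646 + 7500 = 46146 mm.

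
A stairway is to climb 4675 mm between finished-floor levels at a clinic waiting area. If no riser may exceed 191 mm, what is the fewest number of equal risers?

25 risers

⌈4675/191⌉ = 25 risers.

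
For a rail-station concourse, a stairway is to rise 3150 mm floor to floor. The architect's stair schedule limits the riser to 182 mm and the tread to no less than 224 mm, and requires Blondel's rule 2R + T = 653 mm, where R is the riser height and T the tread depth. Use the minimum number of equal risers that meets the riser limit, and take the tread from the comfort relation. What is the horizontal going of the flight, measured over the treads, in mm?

3150 / 182 = 17.308 → round up to 18 risers.
R = 3150 ÷ 18 = 175 mm.
T = 653 − 2·175 = 303 mm, which satisfies the 224 mm minimum.
Treads = 18 − 1 = 17; going = 17 × 303 = 5151 mm.

5151 mm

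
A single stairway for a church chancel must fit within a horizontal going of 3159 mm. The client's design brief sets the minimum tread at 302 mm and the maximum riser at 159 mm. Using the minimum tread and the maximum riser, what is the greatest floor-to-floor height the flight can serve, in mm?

Treads that fit: ⌊3159 / 302⌋ = 10.
Risers = treads + 1 = 11.
Maximum height = 11 × 159 = 1749 mm.

1749 mm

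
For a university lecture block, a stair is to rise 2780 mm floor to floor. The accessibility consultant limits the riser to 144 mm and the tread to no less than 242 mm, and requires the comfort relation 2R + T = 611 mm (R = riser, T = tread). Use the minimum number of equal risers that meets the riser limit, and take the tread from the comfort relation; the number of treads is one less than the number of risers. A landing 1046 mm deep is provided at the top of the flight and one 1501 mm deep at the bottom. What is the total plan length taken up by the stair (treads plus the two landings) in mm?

8874 mm

⌈2780/144⌉ = 20 risers.
R = 2780 ÷ 20 = 139 mm.
T = 611 − 2·139 = 333 mm, which satisfies the 242 mm minimum.
Going = (20 − 1) × 333 = 6327 mm.
Add landings: 6327 + 1046 + 1501 = 8874 mm.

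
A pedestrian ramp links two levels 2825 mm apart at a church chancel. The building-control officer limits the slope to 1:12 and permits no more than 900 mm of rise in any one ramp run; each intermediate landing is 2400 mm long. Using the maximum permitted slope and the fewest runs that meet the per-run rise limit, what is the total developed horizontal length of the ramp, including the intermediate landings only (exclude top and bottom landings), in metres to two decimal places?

⌈2825/900⌉ = 4 ramp runs. That means 3 intermediate landings.
Horizontal run for 2825 mm of rise at 1:12 is 2825 × 12 = 33900 mm.
3 intermediate landings contribute 3 × 2400 = 7200 mm.
Developed length = 33900 + 7200 = 41100 mm.
= 41.10 m.

41.10 m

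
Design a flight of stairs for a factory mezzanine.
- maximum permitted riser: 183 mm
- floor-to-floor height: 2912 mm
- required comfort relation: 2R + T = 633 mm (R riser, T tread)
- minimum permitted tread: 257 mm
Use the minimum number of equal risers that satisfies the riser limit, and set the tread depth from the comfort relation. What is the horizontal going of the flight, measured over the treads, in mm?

4035 mm

2912 / 183 = 15.913 → round up to 16 risers.
Riser R = 2912 / 16 = 182 mm, within the 183 mm limit.
From 2R + T = 633: T = 633 − 364 = 269 mm.
Treads = 16 − 1 = 15; going = 15 × 269 = 4035 mm.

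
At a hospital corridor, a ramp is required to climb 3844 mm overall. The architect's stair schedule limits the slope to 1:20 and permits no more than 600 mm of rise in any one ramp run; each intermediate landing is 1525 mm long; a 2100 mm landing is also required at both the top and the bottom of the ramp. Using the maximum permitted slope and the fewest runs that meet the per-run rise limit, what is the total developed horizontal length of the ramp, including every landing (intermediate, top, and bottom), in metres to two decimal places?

⌈3844/600⌉ = 7 ramp runs. That means 6 intermediate landings.
Ramp run (horizontal) at 1:20: 3844 × 20 = 76880 mm.
6 intermediate landings contribute 6 × 1525 = 9150 mm.
Top and bottom landings: 2 × 2100 = 4200 mm.
Total = 76880 + 9150 + 4200 = 90230 mm.
= 90.23 m.

90.23 m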